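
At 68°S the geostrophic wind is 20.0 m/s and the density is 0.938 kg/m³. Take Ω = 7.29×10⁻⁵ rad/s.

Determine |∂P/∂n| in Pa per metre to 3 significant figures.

Coriolis parameter at 68°S:
f = 2Ω sin φ = 2 × 7.29×10⁻⁵ × sin 68° = 1.35×10⁻⁴ s⁻¹
Geostrophic balance rearranged: |∂P/∂n| = f ρ V_g
|∂P/∂n| = 1.35×10⁻⁴ × 0.938 × 20.0 = 2.54×10⁻³ Pa/m

2.54×10⁻³ Pa/m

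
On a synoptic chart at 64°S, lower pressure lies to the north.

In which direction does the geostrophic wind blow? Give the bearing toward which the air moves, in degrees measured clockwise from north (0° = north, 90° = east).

270°

The pressure-gradient force points toward the north (bearing 000°).
Geostrophic balance: in the Southern Hemisphere the Coriolis force deflects motion to the left, so the geostrophic wind blows 90° to the left of the pressure-gradient force (low pressure on the right).
Rotating 000° by 90° counterclockwise gives 270° — the wind blows toward the west.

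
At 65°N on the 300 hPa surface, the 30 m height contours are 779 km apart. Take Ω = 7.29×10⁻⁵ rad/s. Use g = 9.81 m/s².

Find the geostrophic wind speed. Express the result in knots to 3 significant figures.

Coriolis parameter at 65°N:
f = 2Ω sin φ = 2 × 7.29×10⁻⁵ × sin 65° = 1.32×10⁻⁴ s⁻¹
Height gradient: |∂Z/∂n| = 30 m / 779000 m = 3.85×10⁻⁵
On a pressure surface, geostrophic balance gives V_g = (g/f)|∂Z/∂n|:
V_g = 9.81 × 3.85×10⁻⁵ / 1.32×10⁻⁴ = 2.86 m/s
Converting: 2.86 m/s × 1.944 = 5.56 knots

5.56 knots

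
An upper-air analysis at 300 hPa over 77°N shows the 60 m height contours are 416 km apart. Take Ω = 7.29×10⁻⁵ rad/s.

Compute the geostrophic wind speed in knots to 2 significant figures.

Coriolis parameter at 77°N:
f = 2Ω sin φ = 2 × 7.29×10⁻⁵ × sin 77° = 1.42×10⁻⁴ s⁻¹
Height gradient: |∂Z/∂n| = 60 m / 416000 m = 1.44×10⁻⁴
On a pressure surface, geostrophic balance gives V_g = (g/f)|∂Z/∂n|:
V_g = 9.81 × 1.44×10⁻⁴ / 1.42×10⁻⁴ = 9.96 m/s
Converting: 9.96 m/s × 1.944 = 19 knots

19 knots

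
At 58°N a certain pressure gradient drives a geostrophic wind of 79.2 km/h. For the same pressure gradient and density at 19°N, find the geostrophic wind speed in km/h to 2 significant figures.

With the same pressure gradient and density, V_g ∝ 1/f ∝ 1/sin φ.
V₂ = V₁ · sin φ₁ / sin φ₂ = 79.2 × sin 58° / sin 19°
V₂ = 79.2 × 0.8480/0.3256 = 210 km/h

210 km/h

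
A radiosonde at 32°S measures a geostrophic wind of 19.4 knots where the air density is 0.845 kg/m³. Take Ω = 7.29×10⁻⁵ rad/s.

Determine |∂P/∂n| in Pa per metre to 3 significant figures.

Coriolis parameter at 32°S:
f = 2Ω sin φ = 2 × 7.29×10⁻⁵ × sin 32° = 7.73×10⁻⁵ s⁻¹
Wind speed in SI: 19.4 knots = 9.98 m/s
Geostrophic balance rearranged: |∂P/∂n| = f ρ V_g
|∂P/∂n| = 7.73×10⁻⁵ × 0.845 × 9.98 = 6.52×10⁻⁴ Pa/m

6.52×10⁻⁴ Pa/m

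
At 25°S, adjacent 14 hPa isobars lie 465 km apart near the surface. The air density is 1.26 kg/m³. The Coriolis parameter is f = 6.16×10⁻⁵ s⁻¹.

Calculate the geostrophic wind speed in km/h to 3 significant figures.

Pressure gradient: |∂P/∂n| = 1400 Pa / 465000 m = 3.01×10⁻³ Pa/m
Geostrophic balance (pressure-gradient force = Coriolis force):
V_g = (1/(fρ)) |∂P/∂n| = 3.01×10⁻³ / (6.16×10⁻⁵ × 1.26) = 38.8 m/s
Converting: 38.8 m/s × 3.6 = 140 km/h

140 km/h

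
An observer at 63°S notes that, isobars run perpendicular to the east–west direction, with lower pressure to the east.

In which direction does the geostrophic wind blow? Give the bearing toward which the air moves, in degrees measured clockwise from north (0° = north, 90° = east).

000°

The pressure-gradient force points toward the east (bearing 090°).
Geostrophic balance: in the Southern Hemisphere the Coriolis force deflects motion to the left, so the geostrophic wind blows 90° to the left of the pressure-gradient force (low pressure on the right).
Rotating 090° by 90° counterclockwise gives 000° — the wind blows toward the north.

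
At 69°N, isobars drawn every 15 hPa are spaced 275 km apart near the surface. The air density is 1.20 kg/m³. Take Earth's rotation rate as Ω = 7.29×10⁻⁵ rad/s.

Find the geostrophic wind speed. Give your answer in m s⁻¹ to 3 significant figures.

Coriolis parameter at 69°N:
f = 2Ω sin φ = 2 × 7.29×10⁻⁵ × sin 69° = 1.36×10⁻⁴ s⁻¹
Pressure gradient: |∂P/∂n| = 1500 Pa / 275000 m = 5.45×10⁻³ Pa/m
Geostrophic balance (pressure-gradient force = Coriolis force):
V_g = (1/(fρ)) |∂P/∂n| = 5.45×10⁻³ / (1.36×10⁻⁴ × 1.20) = 33.4 m/s

33.4 m s⁻¹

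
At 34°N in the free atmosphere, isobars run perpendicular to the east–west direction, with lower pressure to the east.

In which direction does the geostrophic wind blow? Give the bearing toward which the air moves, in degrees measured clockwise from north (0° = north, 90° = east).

180°

The pressure-gradient force points toward the east (bearing 090°).
Geostrophic balance: in the Northern Hemisphere the Coriolis force deflects motion to the right, so the geostrophic wind blows 90° to the right of the pressure-gradient force (low pressure on the left).
Rotating 090° by 90° clockwise gives 180° — the wind blows toward the south.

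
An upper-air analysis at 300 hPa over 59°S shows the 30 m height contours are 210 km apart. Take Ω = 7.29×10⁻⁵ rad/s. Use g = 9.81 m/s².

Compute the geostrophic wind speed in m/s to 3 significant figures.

11.2 m/s

Coriolis parameter at 59°S:
f = 2Ω sin φ = 2 × 7.29×10⁻⁵ × sin 59° = 1.25×10⁻⁴ s⁻¹
Height gradient: |∂Z/∂n| = 30 m / 210000 m = 1.43×10⁻⁴
On a pressure surface, geostrophic balance gives V_g = (g/f)|∂Z/∂n|:
V_g = 9.81 × 1.43×10⁻⁴ / 1.25×10⁻⁴ = 11.2 m/s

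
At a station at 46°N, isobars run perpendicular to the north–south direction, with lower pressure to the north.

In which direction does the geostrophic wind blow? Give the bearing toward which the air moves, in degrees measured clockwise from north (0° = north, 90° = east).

090°

The pressure-gradient force points toward the north (bearing 000°).
Geostrophic balance: in the Northern Hemisphere the Coriolis force deflects motion to the right, so the geostrophic wind blows 90° to the right of the pressure-gradient force (low pressure on the left).
Rotating 000° by 90° clockwise gives 090° — the wind blows toward the east.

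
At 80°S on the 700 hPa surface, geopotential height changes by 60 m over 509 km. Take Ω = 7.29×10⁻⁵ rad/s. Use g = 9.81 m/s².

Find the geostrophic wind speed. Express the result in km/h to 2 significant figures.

Coriolis parameter at 80°S:
f = 2Ω sin φ = 2 × 7.29×10⁻⁵ × sin 80° = 1.44×10⁻⁴ s⁻¹
Height gradient: |∂Z/∂n| = 60 m / 509000 m = 1.18×10⁻⁴
On a pressure surface, geostrophic balance gives V_g = (g/f)|∂Z/∂n|:
V_g = 9.81 × 1.18×10⁻⁴ / 1.44×10⁻⁴ = 8.05 m/s
Converting: 8.05 m/s × 3.6 = 29 km/h

29 km/h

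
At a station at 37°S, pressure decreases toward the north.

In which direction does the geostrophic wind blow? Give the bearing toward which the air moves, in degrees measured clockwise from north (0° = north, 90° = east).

The pressure-gradient force points toward the north (bearing 000°).
Geostrophic balance: in the Southern Hemisphere the Coriolis force deflects motion to the left, so the geostrophic wind blows 90° to the left of the pressure-gradient force (low pressure on the right).
Rotating 000° by 90° counterclockwise gives 270° — the wind blows toward the west.

270°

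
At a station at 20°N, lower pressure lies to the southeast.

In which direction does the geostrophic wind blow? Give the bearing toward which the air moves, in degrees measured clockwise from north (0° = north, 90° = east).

225°

The pressure-gradient force points toward the southeast (bearing 135°).
Geostrophic balance: in the Northern Hemisphere the Coriolis force deflects motion to the right, so the geostrophic wind blows 90° to the right of the pressure-gradient force (low pressure on the left).
Rotating 135° by 90° clockwise gives 225° — the wind blows toward the southwest.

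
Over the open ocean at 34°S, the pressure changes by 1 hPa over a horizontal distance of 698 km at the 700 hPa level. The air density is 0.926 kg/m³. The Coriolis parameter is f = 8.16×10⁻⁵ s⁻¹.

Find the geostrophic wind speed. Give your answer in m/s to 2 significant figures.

Pressure gradient: |∂P/∂n| = 100 Pa / 698000 m = 1.43×10⁻⁴ Pa/m
Geostrophic balance (pressure-gradient force = Coriolis force):
V_g = (1/(fρ)) |∂P/∂n| = 1.43×10⁻⁴ / (8.16×10⁻⁵ × 0.926) = 1.90 m/s

1.9 m/s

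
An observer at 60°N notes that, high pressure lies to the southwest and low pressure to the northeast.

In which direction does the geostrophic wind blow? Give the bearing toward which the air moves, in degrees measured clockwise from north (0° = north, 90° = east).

135°

The pressure-gradient force points toward the northeast (bearing 045°).
Geostrophic balance: in the Northern Hemisphere the Coriolis force deflects motion to the right, so the geostrophic wind blows 90° to the right of the pressure-gradient force (low pressure on the left).
Rotating 045° by 90° clockwise gives 135° — the wind blows toward the southeast.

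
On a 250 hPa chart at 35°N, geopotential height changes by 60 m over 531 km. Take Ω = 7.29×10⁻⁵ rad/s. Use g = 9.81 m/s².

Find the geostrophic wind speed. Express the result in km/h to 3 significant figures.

Coriolis parameter at 35°N:
f = 2Ω sin φ = 2 × 7.29×10⁻⁵ × sin 35° = 8.36×10⁻⁵ s⁻¹
Height gradient: |∂Z/∂n| = 60 m / 531000 m = 1.13×10⁻⁴
On a pressure surface, geostrophic balance gives V_g = (g/f)|∂Z/∂n|:
V_g = 9.81 × 1.13×10⁻⁴ / 8.36×10⁻⁵ = 13.3 m/s
Converting: 13.3 m/s × 3.6 = 47.7 km/h

47.7 km/h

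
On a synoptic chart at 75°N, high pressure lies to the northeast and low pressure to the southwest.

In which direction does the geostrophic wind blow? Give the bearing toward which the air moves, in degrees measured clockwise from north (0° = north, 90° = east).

315°

The pressure-gradient force points toward the southwest (bearing 225°).
Geostrophic balance: in the Northern Hemisphere the Coriolis force deflects motion to the right, so the geostrophic wind blows 90° to the right of the pressure-gradient force (low pressure on the left).
Rotating 225° by 90° clockwise gives 315° — the wind blows toward the northwest.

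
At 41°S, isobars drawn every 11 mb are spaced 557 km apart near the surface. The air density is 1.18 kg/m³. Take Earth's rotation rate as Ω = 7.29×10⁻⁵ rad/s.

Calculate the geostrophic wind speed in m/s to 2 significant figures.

Coriolis parameter at 41°S:
f = 2Ω sin φ = 2 × 7.29×10⁻⁵ × sin 41° = 9.57×10⁻⁵ s⁻¹
Pressure gradient: |∂P/∂n| = 1100 Pa / 557000 m = 1.97×10⁻³ Pa/m
Geostrophic balance (pressure-gradient force = Coriolis force):
V_g = (1/(fρ)) |∂P/∂n| = 1.97×10⁻³ / (9.57×10⁻⁵ × 1.18) = 17.5 m/s

17 m/s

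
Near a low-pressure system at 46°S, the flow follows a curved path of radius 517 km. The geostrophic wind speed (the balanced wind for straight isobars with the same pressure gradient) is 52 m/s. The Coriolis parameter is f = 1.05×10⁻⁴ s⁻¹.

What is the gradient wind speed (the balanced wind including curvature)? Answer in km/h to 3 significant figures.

117 km/h

Around a low, centrifugal force acts outward with Coriolis, so pressure-gradient force balances both:
(1/ρ)|∂P/∂n| = fV + V²/R  →  V² + fR·V − fR·V_g = 0
With fR = 1.05×10⁻⁴ × 517×10³ m = 54.3 m/s:
V = [−fR + √((fR)² + 4 fR V_g)]/2 = [−54.3 + √(54.3² + 4×54.3×52)]/2 = 32.5 m/s
Subgeostrophic (V < V_g = 52 m/s), as expected around a low.
Converting: 32.5 m/s × 3.6 = 117 km/h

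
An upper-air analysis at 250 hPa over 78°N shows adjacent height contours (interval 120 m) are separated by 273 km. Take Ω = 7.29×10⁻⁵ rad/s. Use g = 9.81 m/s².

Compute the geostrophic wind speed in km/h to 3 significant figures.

109 km/h

Coriolis parameter at 78°N:
f = 2Ω sin φ = 2 × 7.29×10⁻⁵ × sin 78° = 1.43×10⁻⁴ s⁻¹
Height gradient: |∂Z/∂n| = 120 m / 273000 m = 4.40×10⁻⁴
On a pressure surface, geostrophic balance gives V_g = (g/f)|∂Z/∂n|:
V_g = 9.81 × 4.40×10⁻⁴ / 1.43×10⁻⁴ = 30.2 m/s
Converting: 30.2 m/s × 3.6 = 109 km/h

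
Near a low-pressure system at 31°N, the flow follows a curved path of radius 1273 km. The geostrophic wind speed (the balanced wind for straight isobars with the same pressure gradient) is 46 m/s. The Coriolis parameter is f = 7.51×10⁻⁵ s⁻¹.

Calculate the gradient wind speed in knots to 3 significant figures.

66.0 knots

Around a low, centrifugal force acts outward with Coriolis, so pressure-gradient force balances both:
(1/ρ)|∂P/∂n| = fV + V²/R  →  V² + fR·V − fR·V_g = 0
With fR = 7.51×10⁻⁵ × 1273×10³ m = 95.6 m/s:
V = [−fR + √((fR)² + 4 fR V_g)]/2 = [−95.6 + √(95.6² + 4×95.6×46)]/2 = 33.9 m/s
Subgeostrophic (V < V_g = 46 m/s), as expected around a low.
Converting: 33.9 m/s × 1.944 = 66.0 knots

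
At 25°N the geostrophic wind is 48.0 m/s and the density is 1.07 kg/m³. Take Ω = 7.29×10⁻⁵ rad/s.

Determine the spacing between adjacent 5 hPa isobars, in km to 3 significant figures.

Coriolis parameter at 25°N:
f = 2Ω sin φ = 2 × 7.29×10⁻⁵ × sin 25° = 6.16×10⁻⁵ s⁻¹
Geostrophic balance rearranged: |∂P/∂n| = f ρ V_g
|∂P/∂n| = 6.16×10⁻⁵ × 1.07 × 48.0 = 3.16×10⁻³ Pa/m
Isobar spacing: Δn = ΔP/|∂P/∂n| = 500 Pa / 3.16×10⁻³ Pa/m = 157993 m ≈ 158 km

158 km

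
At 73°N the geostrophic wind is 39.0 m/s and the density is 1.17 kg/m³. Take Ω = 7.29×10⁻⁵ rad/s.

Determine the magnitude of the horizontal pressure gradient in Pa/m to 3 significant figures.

Coriolis parameter at 73°N:
f = 2Ω sin φ = 2 × 7.29×10⁻⁵ × sin 73° = 1.39×10⁻⁴ s⁻¹
Geostrophic balance rearranged: |∂P/∂n| = f ρ V_g
|∂P/∂n| = 1.39×10⁻⁴ × 1.17 × 39.0 = 6.36×10⁻³ Pa/m

6.36×10⁻³ Pa/m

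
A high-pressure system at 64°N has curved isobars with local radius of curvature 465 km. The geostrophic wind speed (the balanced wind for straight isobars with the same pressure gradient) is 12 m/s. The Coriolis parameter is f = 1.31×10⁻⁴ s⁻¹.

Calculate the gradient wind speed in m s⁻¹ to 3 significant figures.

Around a high, pressure-gradient force acts outward with centrifugal, so Coriolis balances both:
fV = (1/ρ)|∂P/∂n| + V²/R  →  V² − fR·V + fR·V_g = 0
With fR = 1.31×10⁻⁴ × 465×10³ m = 60.9 m/s:
V = [fR − √((fR)² − 4 fR V_g)]/2 = [60.9 − √(60.9² − 4×60.9×12)]/2 = 16.4 m/s
Supergeostrophic (V > V_g = 12 m/s), as expected around a high.

16.4 m s⁻¹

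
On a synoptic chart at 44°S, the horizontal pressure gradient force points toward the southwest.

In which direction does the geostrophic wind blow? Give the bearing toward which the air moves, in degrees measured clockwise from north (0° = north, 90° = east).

The pressure-gradient force points toward the southwest (bearing 225°).
Geostrophic balance: in the Southern Hemisphere the Coriolis force deflects motion to the left, so the geostrophic wind blows 90° to the left of the pressure-gradient force (low pressure on the right).
Rotating 225° by 90° counterclockwise gives 135° — the wind blows toward the southeast.

135°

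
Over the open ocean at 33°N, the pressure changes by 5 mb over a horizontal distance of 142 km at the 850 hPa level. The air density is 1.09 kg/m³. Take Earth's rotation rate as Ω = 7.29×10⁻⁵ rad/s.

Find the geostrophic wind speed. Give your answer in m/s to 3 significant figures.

Coriolis parameter at 33°N:
f = 2Ω sin φ = 2 × 7.29×10⁻⁵ × sin 33° = 7.94×10⁻⁵ s⁻¹
Pressure gradient: |∂P/∂n| = 500 Pa / 142000 m = 3.52×10⁻³ Pa/m
Geostrophic balance (pressure-gradient force = Coriolis force):
V_g = (1/(fρ)) |∂P/∂n| = 3.52×10⁻³ / (7.94×10⁻⁵ × 1.09) = 40.7 m/s

40.7 m/s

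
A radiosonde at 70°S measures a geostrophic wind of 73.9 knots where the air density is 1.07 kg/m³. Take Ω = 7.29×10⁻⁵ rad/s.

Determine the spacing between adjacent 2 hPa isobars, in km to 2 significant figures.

Coriolis parameter at 70°S:
f = 2Ω sin φ = 2 × 7.29×10⁻⁵ × sin 70° = 1.37×10⁻⁴ s⁻¹
Wind speed in SI: 73.9 knots = 38.0 m/s
Geostrophic balance rearranged: |∂P/∂n| = f ρ V_g
|∂P/∂n| = 1.37×10⁻⁴ × 1.07 × 38.0 = 5.57×10⁻³ Pa/m
Isobar spacing: Δn = ΔP/|∂P/∂n| = 200 Pa / 5.57×10⁻³ Pa/m = 35886 m ≈ 36 km

36 km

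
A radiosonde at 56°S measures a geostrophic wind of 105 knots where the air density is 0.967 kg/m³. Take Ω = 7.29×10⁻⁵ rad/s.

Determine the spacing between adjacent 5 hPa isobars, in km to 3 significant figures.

79.2 km

Coriolis parameter at 56°S:
f = 2Ω sin φ = 2 × 7.29×10⁻⁵ × sin 56° = 1.21×10⁻⁴ s⁻¹
Wind speed in SI: 105 knots = 54.0 m/s
Geostrophic balance rearranged: |∂P/∂n| = f ρ V_g
|∂P/∂n| = 1.21×10⁻⁴ × 0.967 × 54.0 = 6.31×10⁻³ Pa/m
Isobar spacing: Δn = ΔP/|∂P/∂n| = 500 Pa / 6.31×10⁻³ Pa/m = 79193 m ≈ 79.2 km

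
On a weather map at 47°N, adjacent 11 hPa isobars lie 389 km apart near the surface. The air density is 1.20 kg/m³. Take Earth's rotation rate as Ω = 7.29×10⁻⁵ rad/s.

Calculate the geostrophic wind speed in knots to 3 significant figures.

Coriolis parameter at 47°N:
f = 2Ω sin φ = 2 × 7.29×10⁻⁵ × sin 47° = 1.07×10⁻⁴ s⁻¹
Pressure gradient: |∂P/∂n| = 1100 Pa / 389000 m = 2.83×10⁻³ Pa/m
Geostrophic balance (pressure-gradient force = Coriolis force):
V_g = (1/(fρ)) |∂P/∂n| = 2.83×10⁻³ / (1.07×10⁻⁴ × 1.20) = 22.1 m/s
Converting: 22.1 m/s × 1.944 = 43.0 knots

43.0 knots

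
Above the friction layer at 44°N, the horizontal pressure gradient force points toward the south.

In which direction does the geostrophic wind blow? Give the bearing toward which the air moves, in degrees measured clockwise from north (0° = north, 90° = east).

270°

The pressure-gradient force points toward the south (bearing 180°).
Geostrophic balance: in the Northern Hemisphere the Coriolis force deflects motion to the right, so the geostrophic wind blows 90° to the right of the pressure-gradient force (low pressure on the left).
Rotating 180° by 90° clockwise gives 270° — the wind blows toward the west.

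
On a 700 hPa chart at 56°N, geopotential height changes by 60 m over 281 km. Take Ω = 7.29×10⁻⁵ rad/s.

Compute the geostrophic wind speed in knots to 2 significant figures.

34 knots

Coriolis parameter at 56°N:
f = 2Ω sin φ = 2 × 7.29×10⁻⁵ × sin 56° = 1.21×10⁻⁴ s⁻¹
Height gradient: |∂Z/∂n| = 60 m / 281000 m = 2.14×10⁻⁴
On a pressure surface, geostrophic balance gives V_g = (g/f)|∂Z/∂n|:
V_g = 9.81 × 2.14×10⁻⁴ / 1.21×10⁻⁴ = 17.3 m/s
Converting: 17.3 m/s × 1.944 = 34 knots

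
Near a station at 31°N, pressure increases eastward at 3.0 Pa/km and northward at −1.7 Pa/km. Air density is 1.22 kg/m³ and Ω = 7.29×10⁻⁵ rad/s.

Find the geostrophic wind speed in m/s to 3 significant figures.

Coriolis parameter at 31°N:
f = 2Ω sin φ = 2 × 7.29×10⁻⁵ × sin 31° = 7.51×10⁻⁵ s⁻¹
Component geostrophic relations (x east, y north):
u_g = −(1/(fρ)) ∂P/∂y,  v_g = (1/(fρ)) ∂P/∂x
u_g = −(−1.7×10⁻³)/(7.51×10⁻⁵ × 1.22) = 18.6 m/s;  v_g = (3.0×10⁻³)/(7.51×10⁻⁵ × 1.22) = 32.7 m/s
|V_g| = √(u_g² + v_g²) = 37.6 m/s

37.6 m/s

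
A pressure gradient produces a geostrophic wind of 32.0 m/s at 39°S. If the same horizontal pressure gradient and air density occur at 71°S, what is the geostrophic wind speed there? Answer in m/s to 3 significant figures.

21.3 m/s

With the same pressure gradient and density, V_g ∝ 1/f ∝ 1/sin φ.
V₂ = V₁ · sin φ₁ / sin φ₂ = 32.0 × sin 39° / sin 71°
V₂ = 32.0 × 0.6293/0.9455 = 21.3 m/s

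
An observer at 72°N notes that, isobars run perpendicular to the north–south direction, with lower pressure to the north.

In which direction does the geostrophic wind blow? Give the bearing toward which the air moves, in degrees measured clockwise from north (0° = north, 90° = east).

The pressure-gradient force points toward the north (bearing 000°).
Geostrophic balance: in the Northern Hemisphere the Coriolis force deflects motion to the right, so the geostrophic wind blows 90° to the right of the pressure-gradient force (low pressure on the left).
Rotating 000° by 90° clockwise gives 090° — the wind blows toward the east.

090°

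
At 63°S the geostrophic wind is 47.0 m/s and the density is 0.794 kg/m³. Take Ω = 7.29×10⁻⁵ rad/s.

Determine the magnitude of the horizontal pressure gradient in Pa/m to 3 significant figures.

Coriolis parameter at 63°S:
f = 2Ω sin φ = 2 × 7.29×10⁻⁵ × sin 63° = 1.30×10⁻⁴ s⁻¹
Geostrophic balance rearranged: |∂P/∂n| = f ρ V_g
|∂P/∂n| = 1.30×10⁻⁴ × 0.794 × 47.0 = 4.85×10⁻³ Pa/m

4.85×10⁻³ Pa/m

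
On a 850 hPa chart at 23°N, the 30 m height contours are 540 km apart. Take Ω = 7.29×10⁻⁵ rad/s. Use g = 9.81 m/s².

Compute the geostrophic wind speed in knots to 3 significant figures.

Coriolis parameter at 23°N:
f = 2Ω sin φ = 2 × 7.29×10⁻⁵ × sin 23° = 5.70×10⁻⁵ s⁻¹
Height gradient: |∂Z/∂n| = 30 m / 540000 m = 5.56×10⁻⁵
On a pressure surface, geostrophic balance gives V_g = (g/f)|∂Z/∂n|:
V_g = 9.81 × 5.56×10⁻⁵ / 5.70×10⁻⁵ = 9.57 m/s
Converting: 9.57 m/s × 1.944 = 18.6 knots

18.6 knots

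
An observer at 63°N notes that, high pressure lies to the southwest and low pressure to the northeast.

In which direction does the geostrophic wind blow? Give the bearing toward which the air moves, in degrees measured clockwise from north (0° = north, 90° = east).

The pressure-gradient force points toward the northeast (bearing 045°).
Geostrophic balance: in the Northern Hemisphere the Coriolis force deflects motion to the right, so the geostrophic wind blows 90° to the right of the pressure-gradient force (low pressure on the left).
Rotating 045° by 90° clockwise gives 135° — the wind blows toward the southeast.

135°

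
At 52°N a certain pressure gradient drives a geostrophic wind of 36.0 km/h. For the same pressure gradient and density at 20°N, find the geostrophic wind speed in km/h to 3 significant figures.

With the same pressure gradient and density, V_g ∝ 1/f ∝ 1/sin φ.
V₂ = V₁ · sin φ₁ / sin φ₂ = 36.0 × sin 52° / sin 20°
V₂ = 36.0 × 0.7880/0.3420 = 82.9 km/h

82.9 km/h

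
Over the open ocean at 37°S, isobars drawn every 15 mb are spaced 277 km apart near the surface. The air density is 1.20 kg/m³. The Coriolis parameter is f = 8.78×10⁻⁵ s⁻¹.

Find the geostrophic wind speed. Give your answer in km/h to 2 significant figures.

Pressure gradient: |∂P/∂n| = 1500 Pa / 277000 m = 5.42×10⁻³ Pa/m
Geostrophic balance (pressure-gradient force = Coriolis force):
V_g = (1/(fρ)) |∂P/∂n| = 5.42×10⁻³ / (8.78×10⁻⁵ × 1.20) = 51.4 m/s
Converting: 51.4 m/s × 3.6 = 190 km/h

190 km/h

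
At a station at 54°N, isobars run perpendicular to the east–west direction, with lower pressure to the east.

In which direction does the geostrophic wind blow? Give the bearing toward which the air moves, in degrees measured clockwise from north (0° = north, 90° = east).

180°

The pressure-gradient force points toward the east (bearing 090°).
Geostrophic balance: in the Northern Hemisphere the Coriolis force deflects motion to the right, so the geostrophic wind blows 90° to the right of the pressure-gradient force (low pressure on the left).
Rotating 090° by 90° clockwise gives 180° — the wind blows toward the south.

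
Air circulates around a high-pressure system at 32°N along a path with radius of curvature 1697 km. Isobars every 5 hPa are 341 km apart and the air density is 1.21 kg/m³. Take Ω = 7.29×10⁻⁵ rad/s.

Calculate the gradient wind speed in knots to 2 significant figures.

Coriolis parameter at 32°N:
f = 2Ω sin φ = 2 × 7.29×10⁻⁵ × sin 32° = 7.73×10⁻⁵ s⁻¹
Pressure gradient: |∂P/∂n| = 500 Pa / 341000 m = 1.47×10⁻³ Pa/m
Geostrophic speed: V_g = |∂P/∂n|/(fρ) = 1.47×10⁻³/(7.73×10⁻⁵ × 1.21) = 15.7 m/s
Around a high, pressure-gradient force acts outward with centrifugal, so Coriolis balances both:
fV = (1/ρ)|∂P/∂n| + V²/R  →  V² − fR·V + fR·V_g = 0
With fR = 7.73×10⁻⁵ × 1697×10³ m = 131 m/s:
V = [fR − √((fR)² − 4 fR V_g)]/2 = [131 − √(131² − 4×131×15.7)]/2 = 18.2 m/s
Supergeostrophic (V > V_g = 15.7 m/s), as expected around a high.
Converting: 18.2 m/s × 1.944 = 35 knots

35 knots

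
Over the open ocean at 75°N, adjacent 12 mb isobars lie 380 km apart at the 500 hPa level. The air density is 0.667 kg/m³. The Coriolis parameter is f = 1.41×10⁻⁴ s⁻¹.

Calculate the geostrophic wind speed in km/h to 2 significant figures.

120 km/h

Pressure gradient: |∂P/∂n| = 1200 Pa / 380000 m = 3.16×10⁻³ Pa/m
Geostrophic balance (pressure-gradient force = Coriolis force):
V_g = (1/(fρ)) |∂P/∂n| = 3.16×10⁻³ / (1.41×10⁻⁴ × 0.667) = 33.6 m/s
Converting: 33.6 m/s × 3.6 = 120 km/h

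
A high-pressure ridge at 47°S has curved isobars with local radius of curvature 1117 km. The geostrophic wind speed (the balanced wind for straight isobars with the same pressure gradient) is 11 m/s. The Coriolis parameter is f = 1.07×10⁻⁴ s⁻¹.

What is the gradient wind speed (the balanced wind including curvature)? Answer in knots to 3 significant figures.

23.8 knots

Around a high, pressure-gradient force acts outward with centrifugal, so Coriolis balances both:
fV = (1/ρ)|∂P/∂n| + V²/R  →  V² − fR·V + fR·V_g = 0
With fR = 1.07×10⁻⁴ × 1117×10³ m = 120 m/s:
V = [fR − √((fR)² − 4 fR V_g)]/2 = [120 − √(120² − 4×120×11)]/2 = 12.3 m/s
Supergeostrophic (V > V_g = 11 m/s), as expected around a high.
Converting: 12.3 m/s × 1.944 = 23.8 knots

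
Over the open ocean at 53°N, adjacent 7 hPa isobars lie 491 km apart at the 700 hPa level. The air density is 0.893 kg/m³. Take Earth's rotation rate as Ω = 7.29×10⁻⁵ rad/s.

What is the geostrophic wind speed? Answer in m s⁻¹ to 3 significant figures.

13.7 m s⁻¹

Coriolis parameter at 53°N:
f = 2Ω sin φ = 2 × 7.29×10⁻⁵ × sin 53° = 1.16×10⁻⁴ s⁻¹
Pressure gradient: |∂P/∂n| = 700 Pa / 491000 m = 1.43×10⁻³ Pa/m
Geostrophic balance (pressure-gradient force = Coriolis force):
V_g = (1/(fρ)) |∂P/∂n| = 1.43×10⁻³ / (1.16×10⁻⁴ × 0.893) = 13.7 m/s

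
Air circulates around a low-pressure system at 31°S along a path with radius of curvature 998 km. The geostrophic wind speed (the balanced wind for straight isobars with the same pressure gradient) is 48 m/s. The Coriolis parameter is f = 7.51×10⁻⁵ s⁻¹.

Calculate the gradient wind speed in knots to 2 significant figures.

65 knots

Around a low, centrifugal force acts outward with Coriolis, so pressure-gradient force balances both:
(1/ρ)|∂P/∂n| = fV + V²/R  →  V² + fR·V − fR·V_g = 0
With fR = 7.51×10⁻⁵ × 998×10³ m = 74.9 m/s:
V = [−fR + √((fR)² + 4 fR V_g)]/2 = [−74.9 + √(74.9² + 4×74.9×48)]/2 = 33.2 m/s
Subgeostrophic (V < V_g = 48 m/s), as expected around a low.
Converting: 33.2 m/s × 1.944 = 65 knots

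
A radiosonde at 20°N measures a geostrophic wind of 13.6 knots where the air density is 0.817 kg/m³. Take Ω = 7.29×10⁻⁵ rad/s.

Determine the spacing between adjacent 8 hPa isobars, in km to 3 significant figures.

Coriolis parameter at 20°N:
f = 2Ω sin φ = 2 × 7.29×10⁻⁵ × sin 20° = 4.99×10⁻⁵ s⁻¹
Wind speed in SI: 13.6 knots = 7.00 m/s
Geostrophic balance rearranged: |∂P/∂n| = f ρ V_g
|∂P/∂n| = 4.99×10⁻⁵ × 0.817 × 7.00 = 2.85×10⁻⁴ Pa/m
Isobar spacing: Δn = ΔP/|∂P/∂n| = 800 Pa / 2.85×10⁻⁴ Pa/m = 2806608 m ≈ 2810 km

2810 km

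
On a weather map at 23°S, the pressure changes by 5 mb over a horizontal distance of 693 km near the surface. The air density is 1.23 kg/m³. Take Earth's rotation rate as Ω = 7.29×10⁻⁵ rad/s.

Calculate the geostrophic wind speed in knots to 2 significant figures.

Coriolis parameter at 23°S:
f = 2Ω sin φ = 2 × 7.29×10⁻⁵ × sin 23° = 5.70×10⁻⁵ s⁻¹
Pressure gradient: |∂P/∂n| = 500 Pa / 693000 m = 7.22×10⁻⁴ Pa/m
Geostrophic balance (pressure-gradient force = Coriolis force):
V_g = (1/(fρ)) |∂P/∂n| = 7.22×10⁻⁴ / (5.70×10⁻⁵ × 1.23) = 10.3 m/s
Converting: 10.3 m/s × 1.944 = 20 knots

20 knots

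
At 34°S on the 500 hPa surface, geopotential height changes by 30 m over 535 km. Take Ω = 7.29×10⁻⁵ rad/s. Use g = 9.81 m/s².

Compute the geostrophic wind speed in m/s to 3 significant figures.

Coriolis parameter at 34°S:
f = 2Ω sin φ = 2 × 7.29×10⁻⁵ × sin 34° = 8.15×10⁻⁵ s⁻¹
Height gradient: |∂Z/∂n| = 30 m / 535000 m = 5.61×10⁻⁵
On a pressure surface, geostrophic balance gives V_g = (g/f)|∂Z/∂n|:
V_g = 9.81 × 5.61×10⁻⁵ / 8.15×10⁻⁵ = 6.75 m/s

6.75 m/s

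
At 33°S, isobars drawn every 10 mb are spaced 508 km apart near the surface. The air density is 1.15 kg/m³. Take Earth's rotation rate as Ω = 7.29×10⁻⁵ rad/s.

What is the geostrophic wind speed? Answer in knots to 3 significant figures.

41.9 knots

Coriolis parameter at 33°S:
f = 2Ω sin φ = 2 × 7.29×10⁻⁵ × sin 33° = 7.94×10⁻⁵ s⁻¹
Pressure gradient: |∂P/∂n| = 1000 Pa / 508000 m = 1.97×10⁻³ Pa/m
Geostrophic balance (pressure-gradient force = Coriolis force):
V_g = (1/(fρ)) |∂P/∂n| = 1.97×10⁻³ / (7.94×10⁻⁵ × 1.15) = 21.6 m/s
Converting: 21.6 m/s × 1.944 = 41.9 knots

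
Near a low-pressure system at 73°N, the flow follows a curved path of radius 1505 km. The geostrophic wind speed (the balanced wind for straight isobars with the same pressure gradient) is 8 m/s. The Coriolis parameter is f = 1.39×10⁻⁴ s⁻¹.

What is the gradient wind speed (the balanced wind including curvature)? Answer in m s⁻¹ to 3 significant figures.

7.72 m s⁻¹

Around a low, centrifugal force acts outward with Coriolis, so pressure-gradient force balances both:
(1/ρ)|∂P/∂n| = fV + V²/R  →  V² + fR·V − fR·V_g = 0
With fR = 1.39×10⁻⁴ × 1505×10³ m = 209 m/s:
V = [−fR + √((fR)² + 4 fR V_g)]/2 = [−209 + √(209² + 4×209×8)]/2 = 7.72 m/s
Subgeostrophic (V < V_g = 8 m/s), as expected around a low.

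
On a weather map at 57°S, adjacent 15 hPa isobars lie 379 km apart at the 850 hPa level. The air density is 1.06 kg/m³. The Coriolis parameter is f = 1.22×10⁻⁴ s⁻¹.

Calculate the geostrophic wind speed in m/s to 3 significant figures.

30.6 m/s

Pressure gradient: |∂P/∂n| = 1500 Pa / 379000 m = 3.96×10⁻³ Pa/m
Geostrophic balance (pressure-gradient force = Coriolis force):
V_g = (1/(fρ)) |∂P/∂n| = 3.96×10⁻³ / (1.22×10⁻⁴ × 1.06) = 30.6 m/s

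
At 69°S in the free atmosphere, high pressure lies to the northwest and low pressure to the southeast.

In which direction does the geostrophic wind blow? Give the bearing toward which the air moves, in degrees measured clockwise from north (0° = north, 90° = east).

045°

The pressure-gradient force points toward the southeast (bearing 135°).
Geostrophic balance: in the Southern Hemisphere the Coriolis force deflects motion to the left, so the geostrophic wind blows 90° to the left of the pressure-gradient force (low pressure on the right).
Rotating 135° by 90° counterclockwise gives 045° — the wind blows toward the northeast.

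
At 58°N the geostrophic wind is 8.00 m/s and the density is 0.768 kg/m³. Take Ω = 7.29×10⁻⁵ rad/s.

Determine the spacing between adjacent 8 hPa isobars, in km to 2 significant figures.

1100 km

Coriolis parameter at 58°N:
f = 2Ω sin φ = 2 × 7.29×10⁻⁵ × sin 58° = 1.24×10⁻⁴ s⁻¹
Geostrophic balance rearranged: |∂P/∂n| = f ρ V_g
|∂P/∂n| = 1.24×10⁻⁴ × 0.768 × 8.00 = 7.60×10⁻⁴ Pa/m
Isobar spacing: Δn = ΔP/|∂P/∂n| = 800 Pa / 7.60×10⁻⁴ Pa/m = 1053079 m ≈ 1100 km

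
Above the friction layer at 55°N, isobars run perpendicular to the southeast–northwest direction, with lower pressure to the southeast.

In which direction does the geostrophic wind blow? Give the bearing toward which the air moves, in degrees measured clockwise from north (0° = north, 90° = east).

The pressure-gradient force points toward the southeast (bearing 135°).
Geostrophic balance: in the Northern Hemisphere the Coriolis force deflects motion to the right, so the geostrophic wind blows 90° to the right of the pressure-gradient force (low pressure on the left).
Rotating 135° by 90° clockwise gives 225° — the wind blows toward the southwest.

225°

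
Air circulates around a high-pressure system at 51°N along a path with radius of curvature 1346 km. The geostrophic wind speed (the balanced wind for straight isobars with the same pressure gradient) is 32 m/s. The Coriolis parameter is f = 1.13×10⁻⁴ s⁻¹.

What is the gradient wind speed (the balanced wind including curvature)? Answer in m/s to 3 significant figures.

45.8 m/s

Around a high, pressure-gradient force acts outward with centrifugal, so Coriolis balances both:
fV = (1/ρ)|∂P/∂n| + V²/R  →  V² − fR·V + fR·V_g = 0
With fR = 1.13×10⁻⁴ × 1346×10³ m = 152 m/s:
V = [fR − √((fR)² − 4 fR V_g)]/2 = [152 − √(152² − 4×152×32)]/2 = 45.8 m/s
Supergeostrophic (V > V_g = 32 m/s), as expected around a high.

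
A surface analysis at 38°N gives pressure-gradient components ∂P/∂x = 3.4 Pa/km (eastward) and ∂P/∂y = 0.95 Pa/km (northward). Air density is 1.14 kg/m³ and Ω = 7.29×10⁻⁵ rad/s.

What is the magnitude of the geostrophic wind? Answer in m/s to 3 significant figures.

Coriolis parameter at 38°N:
f = 2Ω sin φ = 2 × 7.29×10⁻⁵ × sin 38° = 8.98×10⁻⁵ s⁻¹
Component geostrophic relations (x east, y north):
u_g = −(1/(fρ)) ∂P/∂y,  v_g = (1/(fρ)) ∂P/∂x
u_g = −(0.95×10⁻³)/(8.98×10⁻⁵ × 1.14) = −9.28 m/s;  v_g = (3.4×10⁻³)/(8.98×10⁻⁵ × 1.14) = 33.2 m/s
|V_g| = √(u_g² + v_g²) = 34.5 m/s

34.5 m/s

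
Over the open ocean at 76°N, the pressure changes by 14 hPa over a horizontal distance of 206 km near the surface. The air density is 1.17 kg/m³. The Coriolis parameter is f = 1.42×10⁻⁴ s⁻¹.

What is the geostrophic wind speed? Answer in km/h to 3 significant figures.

Pressure gradient: |∂P/∂n| = 1400 Pa / 206000 m = 6.80×10⁻³ Pa/m
Geostrophic balance (pressure-gradient force = Coriolis force):
V_g = (1/(fρ)) |∂P/∂n| = 6.80×10⁻³ / (1.42×10⁻⁴ × 1.17) = 40.9 m/s
Converting: 40.9 m/s × 3.6 = 147 km/h

147 km/h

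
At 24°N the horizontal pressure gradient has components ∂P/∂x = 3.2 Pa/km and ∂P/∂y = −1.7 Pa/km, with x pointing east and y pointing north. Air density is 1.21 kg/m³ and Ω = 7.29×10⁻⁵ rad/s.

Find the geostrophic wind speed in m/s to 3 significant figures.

Coriolis parameter at 24°N:
f = 2Ω sin φ = 2 × 7.29×10⁻⁵ × sin 24° = 5.93×10⁻⁵ s⁻¹
Component geostrophic relations (x east, y north):
u_g = −(1/(fρ)) ∂P/∂y,  v_g = (1/(fρ)) ∂P/∂x
u_g = −(−1.7×10⁻³)/(5.93×10⁻⁵ × 1.21) = 23.7 m/s;  v_g = (3.2×10⁻³)/(5.93×10⁻⁵ × 1.21) = 44.6 m/s
|V_g| = √(u_g² + v_g²) = 50.5 m/s

50.5 m/s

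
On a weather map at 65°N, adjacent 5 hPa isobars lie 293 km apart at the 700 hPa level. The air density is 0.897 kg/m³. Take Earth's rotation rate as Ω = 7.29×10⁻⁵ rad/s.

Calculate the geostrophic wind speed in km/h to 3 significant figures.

Coriolis parameter at 65°N:
f = 2Ω sin φ = 2 × 7.29×10⁻⁵ × sin 65° = 1.32×10⁻⁴ s⁻¹
Pressure gradient: |∂P/∂n| = 500 Pa / 293000 m = 1.71×10⁻³ Pa/m
Geostrophic balance (pressure-gradient force = Coriolis force):
V_g = (1/(fρ)) |∂P/∂n| = 1.71×10⁻³ / (1.32×10⁻⁴ × 0.897) = 14.4 m/s
Converting: 14.4 m/s × 3.6 = 51.8 km/h

51.8 km/h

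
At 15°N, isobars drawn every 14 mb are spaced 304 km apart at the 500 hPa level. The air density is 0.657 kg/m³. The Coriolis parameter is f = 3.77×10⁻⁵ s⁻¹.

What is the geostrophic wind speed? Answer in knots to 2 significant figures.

Pressure gradient: |∂P/∂n| = 1400 Pa / 304000 m = 4.61×10⁻³ Pa/m
Geostrophic balance (pressure-gradient force = Coriolis force):
V_g = (1/(fρ)) |∂P/∂n| = 4.61×10⁻³ / (3.77×10⁻⁵ × 0.657) = 186 m/s
Converting: 186 m/s × 1.944 = 360 knots

360 knots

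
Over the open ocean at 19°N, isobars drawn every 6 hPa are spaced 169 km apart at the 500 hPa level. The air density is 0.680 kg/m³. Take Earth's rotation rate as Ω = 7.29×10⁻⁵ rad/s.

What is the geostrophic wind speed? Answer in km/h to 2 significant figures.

400 km/h

Coriolis parameter at 19°N:
f = 2Ω sin φ = 2 × 7.29×10⁻⁵ × sin 19° = 4.75×10⁻⁵ s⁻¹
Pressure gradient: |∂P/∂n| = 600 Pa / 169000 m = 3.55×10⁻³ Pa/m
Geostrophic balance (pressure-gradient force = Coriolis force):
V_g = (1/(fρ)) |∂P/∂n| = 3.55×10⁻³ / (4.75×10⁻⁵ × 0.680) = 110 m/s
Converting: 110 m/s × 3.6 = 400 km/h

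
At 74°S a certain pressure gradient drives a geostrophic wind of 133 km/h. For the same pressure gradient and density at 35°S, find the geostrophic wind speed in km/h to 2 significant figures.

With the same pressure gradient and density, V_g ∝ 1/f ∝ 1/sin φ.
V₂ = V₁ · sin φ₁ / sin φ₂ = 133 × sin 74° / sin 35°
V₂ = 133 × 0.9613/0.5736 = 220 km/h

220 km/h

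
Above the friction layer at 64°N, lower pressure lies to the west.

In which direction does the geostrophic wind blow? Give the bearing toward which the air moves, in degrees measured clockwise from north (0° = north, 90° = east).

The pressure-gradient force points toward the west (bearing 270°).
Geostrophic balance: in the Northern Hemisphere the Coriolis force deflects motion to the right, so the geostrophic wind blows 90° to the right of the pressure-gradient force (low pressure on the left).
Rotating 270° by 90° clockwise gives 000° — the wind blows toward the north.

000°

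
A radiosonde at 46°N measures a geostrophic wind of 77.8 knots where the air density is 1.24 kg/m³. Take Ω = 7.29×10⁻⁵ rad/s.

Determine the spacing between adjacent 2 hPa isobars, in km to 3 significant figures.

38.4 km

Coriolis parameter at 46°N:
f = 2Ω sin φ = 2 × 7.29×10⁻⁵ × sin 46° = 1.05×10⁻⁴ s⁻¹
Wind speed in SI: 77.8 knots = 40.0 m/s
Geostrophic balance rearranged: |∂P/∂n| = f ρ V_g
|∂P/∂n| = 1.05×10⁻⁴ × 1.24 × 40.0 = 5.21×10⁻³ Pa/m
Isobar spacing: Δn = ΔP/|∂P/∂n| = 200 Pa / 5.21×10⁻³ Pa/m = 38424 m ≈ 38.4 km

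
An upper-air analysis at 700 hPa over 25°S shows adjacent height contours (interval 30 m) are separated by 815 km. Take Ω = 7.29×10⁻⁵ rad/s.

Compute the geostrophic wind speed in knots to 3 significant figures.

11.4 knots

Coriolis parameter at 25°S:
f = 2Ω sin φ = 2 × 7.29×10⁻⁵ × sin 25° = 6.16×10⁻⁵ s⁻¹
Height gradient: |∂Z/∂n| = 30 m / 815000 m = 3.68×10⁻⁵
On a pressure surface, geostrophic balance gives V_g = (g/f)|∂Z/∂n|:
V_g = 9.81 × 3.68×10⁻⁵ / 6.16×10⁻⁵ = 5.86 m/s
Converting: 5.86 m/s × 1.944 = 11.4 knots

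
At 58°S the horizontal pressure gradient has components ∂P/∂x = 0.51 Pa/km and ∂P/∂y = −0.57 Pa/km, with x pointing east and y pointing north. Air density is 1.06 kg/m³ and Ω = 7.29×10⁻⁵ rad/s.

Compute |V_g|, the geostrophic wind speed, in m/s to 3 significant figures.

5.84 m/s

Coriolis parameter at 58°S:
f = 2Ω sin φ = 2 × 7.29×10⁻⁵ × sin 58° = 1.24×10⁻⁴ s⁻¹
In the Southern Hemisphere f is negative: f = −1.24×10⁻⁴ s⁻¹.
Component geostrophic relations (x east, y north):
u_g = −(1/(fρ)) ∂P/∂y,  v_g = (1/(fρ)) ∂P/∂x
u_g = −(−0.57×10⁻³)/(−1.24×10⁻⁴ × 1.06) = −4.35 m/s;  v_g = (0.51×10⁻³)/(−1.24×10⁻⁴ × 1.06) = −3.89 m/s
|V_g| = √(u_g² + v_g²) = 5.84 m/s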